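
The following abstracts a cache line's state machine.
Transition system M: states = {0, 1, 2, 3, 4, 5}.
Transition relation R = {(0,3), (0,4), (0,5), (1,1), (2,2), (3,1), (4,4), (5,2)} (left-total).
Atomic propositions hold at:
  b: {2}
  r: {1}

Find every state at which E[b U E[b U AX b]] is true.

Sat(AX b) = {s : every successor in {2}} = {2, 5}
E[b U AX b]: least fixpoint, start Z0 = Sat(AX b) = {2, 5}, add states in Sat(b) with some successor in Z. Already a fixed point.
Sat(E[b U AX b]) = {2, 5}
E[b U E[b U AX b]]: least fixpoint, start Z0 = Sat(E[b U AX b]) = {2, 5}, add states in Sat(b) with some successor in Z. Already a fixed point.
Sat(E[b U E[b U AX b]]) = {2, 5}

{2, 5}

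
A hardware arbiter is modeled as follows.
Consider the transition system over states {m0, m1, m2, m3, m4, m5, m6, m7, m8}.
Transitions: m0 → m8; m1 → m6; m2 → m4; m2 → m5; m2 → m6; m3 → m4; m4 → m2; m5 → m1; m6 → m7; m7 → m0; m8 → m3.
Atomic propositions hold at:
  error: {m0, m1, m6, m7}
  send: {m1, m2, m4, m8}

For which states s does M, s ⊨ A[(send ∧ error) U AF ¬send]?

{m0, m1, m3, m5, m6, m7, m8}

Sat(send ∧ error) = {m1}
Sat(¬send) = {m0, m3, m5, m6, m7}
AF ¬send: least fixpoint, start Z0 = {m0, m3, m5, m6, m7}, add states with every successor in Z. Z1 = {m0, m1, m3, m5, m6, m7, m8}; fixed.
Sat(AF ¬send) = {m0, m1, m3, m5, m6, m7, m8}
A[(send ∧ error) U AF ¬send]: least fixpoint, start Z0 = Sat(AF ¬send) = {m0, m1, m3, m5, m6, m7, m8}, add states in Sat(send ∧ error) with every successor in Z. Already a fixed point.
Sat(A[(send ∧ error) U AF ¬send]) = {m0, m1, m3, m5, m6, m7, m8}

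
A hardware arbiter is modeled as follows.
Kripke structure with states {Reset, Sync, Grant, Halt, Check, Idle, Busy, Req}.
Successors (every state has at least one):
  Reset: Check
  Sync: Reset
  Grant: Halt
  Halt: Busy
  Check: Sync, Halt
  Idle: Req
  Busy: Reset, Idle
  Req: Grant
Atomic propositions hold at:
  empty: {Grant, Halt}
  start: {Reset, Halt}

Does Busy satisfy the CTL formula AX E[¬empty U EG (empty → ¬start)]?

No

Sat(¬empty) = {Reset, Sync, Check, Idle, Busy, Req}
Sat(¬start) = {Sync, Grant, Check, Idle, Busy, Req}
Sat(empty → ¬start) = {Reset, Sync, Grant, Check, Idle, Busy, Req}
EG (empty → ¬start): greatest fixpoint, start Z0 = {Reset, Sync, Grant, Check, Idle, Busy, Req}, keep only states in Sat with some successor in Z. Z1 = {Reset, Sync, Check, Idle, Busy, Req}; Z2 = {Reset, Sync, Check, Idle, Busy}; Z3 = {Reset, Sync, Check, Busy}; fixed.
Sat(EG (empty → ¬start)) = {Reset, Sync, Check, Busy}
E[¬empty U EG (empty → ¬start)]: least fixpoint, start Z0 = Sat(EG (empty → ¬start)) = {Reset, Sync, Check, Busy}, add states in Sat(¬empty) with some successor in Z. Already a fixed point.
Sat(E[¬empty U EG (empty → ¬start)]) = {Reset, Sync, Check, Busy}
Sat(AX E[¬empty U EG (empty → ¬start)]) = {s : every successor in {Reset, Sync, Check, Busy}} = {Reset, Sync, Halt}
Busy ∉ Sat(AX E[¬empty U EG (empty → ¬start)]) = {Reset, Sync, Halt}, so the formula does not hold at Busy.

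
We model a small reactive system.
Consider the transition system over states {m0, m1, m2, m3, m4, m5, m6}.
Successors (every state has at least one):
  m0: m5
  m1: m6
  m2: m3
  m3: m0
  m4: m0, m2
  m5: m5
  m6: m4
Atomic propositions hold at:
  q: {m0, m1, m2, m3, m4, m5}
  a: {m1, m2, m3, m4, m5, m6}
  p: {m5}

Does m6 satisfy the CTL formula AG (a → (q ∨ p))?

No

Sat(q ∨ p) = {m0, m1, m2, m3, m4, m5}
Sat(a → (q ∨ p)) = {m0, m1, m2, m3, m4, m5}
AG (a → (q ∨ p)): greatest fixpoint, start Z0 = {m0, m1, m2, m3, m4, m5}, keep only states in Sat with every successor in Z. Z1 = {m0, m2, m3, m4, m5}; fixed.
Sat(AG (a → (q ∨ p))) = {m0, m2, m3, m4, m5}
m6 ∉ Sat(AG (a → (q ∨ p))) = {m0, m2, m3, m4, m5}, so the formula does not hold at m6.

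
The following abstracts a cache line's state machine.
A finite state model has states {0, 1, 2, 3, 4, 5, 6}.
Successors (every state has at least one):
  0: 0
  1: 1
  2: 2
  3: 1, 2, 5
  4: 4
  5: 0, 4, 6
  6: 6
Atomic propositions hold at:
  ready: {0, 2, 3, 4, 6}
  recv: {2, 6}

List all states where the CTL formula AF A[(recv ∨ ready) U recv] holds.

{2, 6}

Sat(recv ∨ ready) = {0, 2, 3, 4, 6}
A[(recv ∨ ready) U recv]: least fixpoint, start Z0 = Sat(recv) = {2, 6}, add states in Sat(recv ∨ ready) with every successor in Z. Already a fixed point.
Sat(A[(recv ∨ ready) U recv]) = {2, 6}
AF A[(recv ∨ ready) U recv]: least fixpoint, start Z0 = {2, 6}, add states with every successor in Z. Already a fixed point.
Sat(AF A[(recv ∨ ready) U recv]) = {2, 6}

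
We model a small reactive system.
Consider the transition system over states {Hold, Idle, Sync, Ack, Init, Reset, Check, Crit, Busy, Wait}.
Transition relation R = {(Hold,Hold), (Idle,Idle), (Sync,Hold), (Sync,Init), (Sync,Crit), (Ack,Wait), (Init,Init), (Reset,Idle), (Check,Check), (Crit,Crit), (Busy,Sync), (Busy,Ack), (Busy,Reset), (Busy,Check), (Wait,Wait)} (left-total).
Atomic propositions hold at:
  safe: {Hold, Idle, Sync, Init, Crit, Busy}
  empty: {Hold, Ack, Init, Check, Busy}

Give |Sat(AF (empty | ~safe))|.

7

Sat(~safe) = {Ack, Reset, Check, Wait}
Sat(empty | ~safe) = {Hold, Ack, Init, Reset, Check, Busy, Wait}
AF (empty | ~safe): least fixpoint, start Z0 = {Hold, Ack, Init, Reset, Check, Busy, Wait}, add states with every successor in Z. Already a fixed point.
Sat(AF (empty | ~safe)) = {Hold, Ack, Init, Reset, Check, Busy, Wait}
|Sat(AF (empty | ~safe))| = |{Hold, Ack, Init, Reset, Check, Busy, Wait}| = 7.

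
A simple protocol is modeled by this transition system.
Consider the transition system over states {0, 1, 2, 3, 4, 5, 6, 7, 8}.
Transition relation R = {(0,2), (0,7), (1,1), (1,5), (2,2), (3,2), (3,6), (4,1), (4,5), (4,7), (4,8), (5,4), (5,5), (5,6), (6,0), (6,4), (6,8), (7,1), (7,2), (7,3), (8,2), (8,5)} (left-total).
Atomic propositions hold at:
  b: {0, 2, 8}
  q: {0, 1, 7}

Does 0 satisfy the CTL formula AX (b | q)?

Yes

Sat(b | q) = {0, 1, 2, 7, 8}
Sat(AX (b | q)) = {s : every successor in {0, 1, 2, 7, 8}} = {0, 2}
0 ∈ Sat(AX (b | q)) = {0, 2}, so the formula holds at 0.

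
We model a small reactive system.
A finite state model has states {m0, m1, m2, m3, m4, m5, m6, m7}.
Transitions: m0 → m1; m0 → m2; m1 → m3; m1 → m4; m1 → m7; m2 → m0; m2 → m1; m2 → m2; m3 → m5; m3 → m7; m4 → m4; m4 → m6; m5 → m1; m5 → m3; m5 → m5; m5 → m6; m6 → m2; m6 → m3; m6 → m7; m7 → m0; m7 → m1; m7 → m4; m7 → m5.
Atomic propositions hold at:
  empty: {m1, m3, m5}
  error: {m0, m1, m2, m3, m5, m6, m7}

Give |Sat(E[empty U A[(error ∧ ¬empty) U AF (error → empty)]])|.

Sat(¬empty) = {m0, m2, m4, m6, m7}
Sat(error ∧ ¬empty) = {m0, m2, m6, m7}
Sat(error → empty) = {m1, m3, m4, m5}
AF (error → empty): least fixpoint, start Z0 = {m1, m3, m4, m5}, add states with every successor in Z. Already a fixed point.
Sat(AF (error → empty)) = {m1, m3, m4, m5}
A[(error ∧ ¬empty) U AF (error → empty)]: least fixpoint, start Z0 = Sat(AF (error → empty)) = {m1, m3, m4, m5}, add states in Sat(error ∧ ¬empty) with every successor in Z. Already a fixed point.
Sat(A[(error ∧ ¬empty) U AF (error → empty)]) = {m1, m3, m4, m5}
E[empty U A[(error ∧ ¬empty) U AF (error → empty)]]: least fixpoint, start Z0 = Sat(A[(error ∧ ¬empty) U AF (error → empty)]) = {m1, m3, m4, m5}, add states in Sat(empty) with some successor in Z. Already a fixed point.
Sat(E[empty U A[(error ∧ ¬empty) U AF (error → empty)]]) = {m1, m3, m4, m5}
|Sat(E[empty U A[(error ∧ ¬empty) U AF (error → empty)]])| = |{m1, m3, m4, m5}| = 4.

4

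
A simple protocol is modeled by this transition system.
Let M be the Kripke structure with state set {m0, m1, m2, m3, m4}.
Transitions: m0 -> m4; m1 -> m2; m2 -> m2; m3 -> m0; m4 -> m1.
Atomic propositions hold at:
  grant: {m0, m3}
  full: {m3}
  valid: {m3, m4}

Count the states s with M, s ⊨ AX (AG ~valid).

3

Sat(~valid) = {m0, m1, m2}
AG ~valid: greatest fixpoint, start Z0 = {m0, m1, m2}, keep only states in Sat with every successor in Z. Z1 = {m1, m2}; fixed.
Sat(AG ~valid) = {m1, m2}
Sat(AX (AG ~valid)) = {s : every successor in {m1, m2}} = {m1, m2, m4}
|Sat(AX (AG ~valid))| = |{m1, m2, m4}| = 3.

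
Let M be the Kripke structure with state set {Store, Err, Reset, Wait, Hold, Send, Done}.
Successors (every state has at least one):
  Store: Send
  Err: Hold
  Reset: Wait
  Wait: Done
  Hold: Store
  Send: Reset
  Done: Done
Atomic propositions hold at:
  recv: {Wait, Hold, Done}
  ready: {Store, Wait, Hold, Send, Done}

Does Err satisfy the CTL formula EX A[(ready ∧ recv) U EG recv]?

No

Sat(ready ∧ recv) = {Wait, Hold, Done}
EG recv: greatest fixpoint, start Z0 = {Wait, Hold, Done}, keep only states in Sat with some successor in Z. Z1 = {Wait, Done}; fixed.
Sat(EG recv) = {Wait, Done}
A[(ready ∧ recv) U EG recv]: least fixpoint, start Z0 = Sat(EG recv) = {Wait, Done}, add states in Sat(ready ∧ recv) with every successor in Z. Already a fixed point.
Sat(A[(ready ∧ recv) U EG recv]) = {Wait, Done}
Sat(EX A[(ready ∧ recv) U EG recv]) = {s : some successor in {Wait, Done}} = {Reset, Wait, Done}
Err ∉ Sat(EX A[(ready ∧ recv) U EG recv]) = {Reset, Wait, Done}, so the formula does not hold at Err.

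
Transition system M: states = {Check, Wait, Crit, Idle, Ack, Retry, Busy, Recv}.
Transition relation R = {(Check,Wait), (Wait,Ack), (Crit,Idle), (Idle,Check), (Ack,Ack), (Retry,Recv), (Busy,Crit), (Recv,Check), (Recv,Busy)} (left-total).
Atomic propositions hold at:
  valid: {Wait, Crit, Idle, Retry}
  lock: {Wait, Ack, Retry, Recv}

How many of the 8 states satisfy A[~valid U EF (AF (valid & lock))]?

Sat(~valid) = {Check, Ack, Busy, Recv}
Sat(valid & lock) = {Wait, Retry}
AF (valid & lock): least fixpoint, start Z0 = {Wait, Retry}, add states with every successor in Z. Z1 = {Check, Wait, Retry}; Z2 = {Check, Wait, Idle, Retry}; Z3 = {Check, Wait, Crit, Idle, Retry}; Z4 = {Check, Wait, Crit, Idle, Retry, Busy}; Z5 = {Check, Wait, Crit, Idle, Retry, Busy, Recv}; fixed.
Sat(AF (valid & lock)) = {Check, Wait, Crit, Idle, Retry, Busy, Recv}
EF (AF (valid & lock)): least fixpoint, start Z0 = {Check, Wait, Crit, Idle, Retry, Busy, Recv}, add states with some successor in Z. Already a fixed point.
Sat(EF (AF (valid & lock))) = {Check, Wait, Crit, Idle, Retry, Busy, Recv}
A[~valid U EF (AF (valid & lock))]: least fixpoint, start Z0 = Sat(EF (AF (valid & lock))) = {Check, Wait, Crit, Idle, Retry, Busy, Recv}, add states in Sat(~valid) with every successor in Z. Already a fixed point.
Sat(A[~valid U EF (AF (valid & lock))]) = {Check, Wait, Crit, Idle, Retry, Busy, Recv}
|Sat(A[~valid U EF (AF (valid & lock))])| = |{Check, Wait, Crit, Idle, Retry, Busy, Recv}| = 7.

7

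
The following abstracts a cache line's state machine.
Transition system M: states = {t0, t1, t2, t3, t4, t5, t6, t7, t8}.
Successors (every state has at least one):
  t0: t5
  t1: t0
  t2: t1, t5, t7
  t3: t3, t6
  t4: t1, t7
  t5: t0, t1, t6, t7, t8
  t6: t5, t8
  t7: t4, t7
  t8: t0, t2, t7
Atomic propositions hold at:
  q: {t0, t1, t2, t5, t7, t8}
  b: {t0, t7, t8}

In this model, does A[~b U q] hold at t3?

Sat(~b) = {t1, t2, t3, t4, t5, t6}
A[~b U q]: least fixpoint, start Z0 = Sat(q) = {t0, t1, t2, t5, t7, t8}, add states in Sat(~b) with every successor in Z. Z1 = {t0, t1, t2, t4, t5, t6, t7, t8}; fixed.
Sat(A[~b U q]) = {t0, t1, t2, t4, t5, t6, t7, t8}
t3 ∉ Sat(A[~b U q]) = {t0, t1, t2, t4, t5, t6, t7, t8}, so the formula does not hold at t3.

No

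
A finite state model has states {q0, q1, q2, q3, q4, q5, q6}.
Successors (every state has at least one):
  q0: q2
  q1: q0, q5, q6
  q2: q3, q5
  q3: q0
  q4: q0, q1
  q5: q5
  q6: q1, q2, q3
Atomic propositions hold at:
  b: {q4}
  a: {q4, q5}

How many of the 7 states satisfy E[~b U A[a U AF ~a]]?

Sat(~b) = {q0, q1, q2, q3, q5, q6}
Sat(~a) = {q0, q1, q2, q3, q6}
AF ~a: least fixpoint, start Z0 = {q0, q1, q2, q3, q6}, add states with every successor in Z. Z1 = {q0, q1, q2, q3, q4, q6}; fixed.
Sat(AF ~a) = {q0, q1, q2, q3, q4, q6}
A[a U AF ~a]: least fixpoint, start Z0 = Sat(AF ~a) = {q0, q1, q2, q3, q4, q6}, add states in Sat(a) with every successor in Z. Already a fixed point.
Sat(A[a U AF ~a]) = {q0, q1, q2, q3, q4, q6}
E[~b U A[a U AF ~a]]: least fixpoint, start Z0 = Sat(A[a U AF ~a]) = {q0, q1, q2, q3, q4, q6}, add states in Sat(~b) with some successor in Z. Already a fixed point.
Sat(E[~b U A[a U AF ~a]]) = {q0, q1, q2, q3, q4, q6}
|Sat(E[~b U A[a U AF ~a]])| = |{q0, q1, q2, q3, q4, q6}| = 6.

6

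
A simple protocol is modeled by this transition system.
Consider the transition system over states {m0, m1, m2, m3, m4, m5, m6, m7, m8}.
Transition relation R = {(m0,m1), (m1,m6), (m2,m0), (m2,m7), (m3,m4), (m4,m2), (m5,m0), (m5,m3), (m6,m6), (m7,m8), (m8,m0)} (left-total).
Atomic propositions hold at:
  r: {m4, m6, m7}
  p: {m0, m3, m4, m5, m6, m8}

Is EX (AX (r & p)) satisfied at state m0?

Yes

Sat(r & p) = {m4, m6}
Sat(AX (r & p)) = {s : every successor in {m4, m6}} = {m1, m3, m6}
Sat(EX (AX (r & p))) = {s : some successor in {m1, m3, m6}} = {m0, m1, m5, m6}
m0 ∈ Sat(EX (AX (r & p))) = {m0, m1, m5, m6}, so the formula holds at m0.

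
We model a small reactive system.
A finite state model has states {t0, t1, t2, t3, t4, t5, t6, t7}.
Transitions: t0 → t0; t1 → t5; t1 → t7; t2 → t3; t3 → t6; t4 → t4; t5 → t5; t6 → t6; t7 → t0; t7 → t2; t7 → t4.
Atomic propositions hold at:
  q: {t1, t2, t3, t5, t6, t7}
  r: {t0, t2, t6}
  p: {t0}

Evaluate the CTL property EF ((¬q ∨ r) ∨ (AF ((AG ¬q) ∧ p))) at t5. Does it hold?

Sat(¬q) = {t0, t4}
Sat(¬q ∨ r) = {t0, t2, t4, t6}
AG ¬q: greatest fixpoint, start Z0 = {t0, t4}, keep only states in Sat with every successor in Z. Already a fixed point.
Sat(AG ¬q) = {t0, t4}
Sat((AG ¬q) ∧ p) = {t0}
AF ((AG ¬q) ∧ p): least fixpoint, start Z0 = {t0}, add states with every successor in Z. Already a fixed point.
Sat(AF ((AG ¬q) ∧ p)) = {t0}
Sat((¬q ∨ r) ∨ (AF ((AG ¬q) ∧ p))) = {t0, t2, t4, t6}
EF ((¬q ∨ r) ∨ (AF ((AG ¬q) ∧ p))): least fixpoint, start Z0 = {t0, t2, t4, t6}, add states with some successor in Z. Z1 = {t0, t2, t3, t4, t6, t7}; Z2 = {t0, t1, t2, t3, t4, t6, t7}; fixed.
Sat(EF ((¬q ∨ r) ∨ (AF ((AG ¬q) ∧ p)))) = {t0, t1, t2, t3, t4, t6, t7}
t5 ∉ Sat(EF ((¬q ∨ r) ∨ (AF ((AG ¬q) ∧ p)))) = {t0, t1, t2, t3, t4, t6, t7}, so the formula does not hold at t5.

No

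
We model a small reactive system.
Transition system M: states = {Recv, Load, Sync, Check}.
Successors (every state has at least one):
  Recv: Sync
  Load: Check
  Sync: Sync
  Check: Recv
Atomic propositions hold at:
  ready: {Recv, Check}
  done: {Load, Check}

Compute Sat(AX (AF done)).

{Load}

AF done: least fixpoint, start Z0 = {Load, Check}, add states with every successor in Z. Already a fixed point.
Sat(AF done) = {Load, Check}
Sat(AX (AF done)) = {s : every successor in {Load, Check}} = {Load}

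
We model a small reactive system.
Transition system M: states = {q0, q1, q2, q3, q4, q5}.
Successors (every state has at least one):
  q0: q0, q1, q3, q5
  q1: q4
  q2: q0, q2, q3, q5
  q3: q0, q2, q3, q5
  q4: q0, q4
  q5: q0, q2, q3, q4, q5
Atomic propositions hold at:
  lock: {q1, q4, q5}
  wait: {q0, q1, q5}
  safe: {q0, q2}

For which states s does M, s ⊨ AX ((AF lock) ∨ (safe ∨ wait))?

{q1, q4}

AF lock: least fixpoint, start Z0 = {q1, q4, q5}, add states with every successor in Z. Already a fixed point.
Sat(AF lock) = {q1, q4, q5}
Sat(safe ∨ wait) = {q0, q1, q2, q5}
Sat((AF lock) ∨ (safe ∨ wait)) = {q0, q1, q2, q4, q5}
Sat(AX ((AF lock) ∨ (safe ∨ wait))) = {s : every successor in {q0, q1, q2, q4, q5}} = {q1, q4}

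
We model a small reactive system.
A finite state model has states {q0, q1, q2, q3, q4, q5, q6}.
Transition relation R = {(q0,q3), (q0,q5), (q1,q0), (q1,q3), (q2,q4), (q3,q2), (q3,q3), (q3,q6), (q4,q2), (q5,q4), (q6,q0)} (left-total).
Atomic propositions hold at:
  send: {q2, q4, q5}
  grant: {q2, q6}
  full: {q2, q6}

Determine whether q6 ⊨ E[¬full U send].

Sat(¬full) = {q0, q1, q3, q4, q5}
E[¬full U send]: least fixpoint, start Z0 = Sat(send) = {q2, q4, q5}, add states in Sat(¬full) with some successor in Z. Z1 = {q0, q2, q3, q4, q5}; Z2 = {q0, q1, q2, q3, q4, q5}; fixed.
Sat(E[¬full U send]) = {q0, q1, q2, q3, q4, q5}
q6 ∉ Sat(E[¬full U send]) = {q0, q1, q2, q3, q4, q5}, so the formula does not hold at q6.

No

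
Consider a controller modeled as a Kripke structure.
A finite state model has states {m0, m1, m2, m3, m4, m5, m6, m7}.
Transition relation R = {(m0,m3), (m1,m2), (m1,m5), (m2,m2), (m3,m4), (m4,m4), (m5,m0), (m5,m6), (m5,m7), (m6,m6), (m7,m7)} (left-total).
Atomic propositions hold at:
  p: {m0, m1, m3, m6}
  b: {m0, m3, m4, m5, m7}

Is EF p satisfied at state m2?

EF p: least fixpoint, start Z0 = {m0, m1, m3, m6}, add states with some successor in Z. Z1 = {m0, m1, m3, m5, m6}; fixed.
Sat(EF p) = {m0, m1, m3, m5, m6}
m2 ∉ Sat(EF p) = {m0, m1, m3, m5, m6}, so the formula does not hold at m2.

No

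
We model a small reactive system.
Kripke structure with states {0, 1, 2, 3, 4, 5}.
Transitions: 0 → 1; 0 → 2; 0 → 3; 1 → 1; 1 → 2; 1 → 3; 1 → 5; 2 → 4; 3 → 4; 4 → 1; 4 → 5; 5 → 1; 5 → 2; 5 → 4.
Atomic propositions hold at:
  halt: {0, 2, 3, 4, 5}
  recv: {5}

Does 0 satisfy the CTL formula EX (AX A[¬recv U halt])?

Yes

Sat(¬recv) = {0, 1, 2, 3, 4}
A[¬recv U halt]: least fixpoint, start Z0 = Sat(halt) = {0, 2, 3, 4, 5}, add states in Sat(¬recv) with every successor in Z. Already a fixed point.
Sat(A[¬recv U halt]) = {0, 2, 3, 4, 5}
Sat(AX A[¬recv U halt]) = {s : every successor in {0, 2, 3, 4, 5}} = {2, 3}
Sat(EX (AX A[¬recv U halt])) = {s : some successor in {2, 3}} = {0, 1, 5}
0 ∈ Sat(EX (AX A[¬recv U halt])) = {0, 1, 5}, so the formula holds at 0.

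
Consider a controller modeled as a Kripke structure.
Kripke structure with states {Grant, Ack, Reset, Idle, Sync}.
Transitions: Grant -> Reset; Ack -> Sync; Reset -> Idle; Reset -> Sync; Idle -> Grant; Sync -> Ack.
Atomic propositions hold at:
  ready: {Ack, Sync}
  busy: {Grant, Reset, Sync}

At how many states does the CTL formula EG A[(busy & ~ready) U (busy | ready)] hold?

4

Sat(~ready) = {Grant, Reset, Idle}
Sat(busy & ~ready) = {Grant, Reset}
Sat(busy | ready) = {Grant, Ack, Reset, Sync}
A[(busy & ~ready) U (busy | ready)]: least fixpoint, start Z0 = Sat((busy | ready)) = {Grant, Ack, Reset, Sync}, add states in Sat(busy & ~ready) with every successor in Z. Already a fixed point.
Sat(A[(busy & ~ready) U (busy | ready)]) = {Grant, Ack, Reset, Sync}
EG A[(busy & ~ready) U (busy | ready)]: greatest fixpoint, start Z0 = {Grant, Ack, Reset, Sync}, keep only states in Sat with some successor in Z. Already a fixed point.
Sat(EG A[(busy & ~ready) U (busy | ready)]) = {Grant, Ack, Reset, Sync}
|Sat(EG A[(busy & ~ready) U (busy | ready)])| = |{Grant, Ack, Reset, Sync}| = 4.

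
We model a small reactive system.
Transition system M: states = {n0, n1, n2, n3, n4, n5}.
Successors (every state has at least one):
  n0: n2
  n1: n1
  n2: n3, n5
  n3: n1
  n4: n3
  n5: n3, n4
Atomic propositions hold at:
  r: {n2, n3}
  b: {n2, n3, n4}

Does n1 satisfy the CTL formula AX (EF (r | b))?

No

Sat(r | b) = {n2, n3, n4}
EF (r | b): least fixpoint, start Z0 = {n2, n3, n4}, add states with some successor in Z. Z1 = {n0, n2, n3, n4, n5}; fixed.
Sat(EF (r | b)) = {n0, n2, n3, n4, n5}
Sat(AX (EF (r | b))) = {s : every successor in {n0, n2, n3, n4, n5}} = {n0, n2, n4, n5}
n1 ∉ Sat(AX (EF (r | b))) = {n0, n2, n4, n5}, so the formula does not hold at n1.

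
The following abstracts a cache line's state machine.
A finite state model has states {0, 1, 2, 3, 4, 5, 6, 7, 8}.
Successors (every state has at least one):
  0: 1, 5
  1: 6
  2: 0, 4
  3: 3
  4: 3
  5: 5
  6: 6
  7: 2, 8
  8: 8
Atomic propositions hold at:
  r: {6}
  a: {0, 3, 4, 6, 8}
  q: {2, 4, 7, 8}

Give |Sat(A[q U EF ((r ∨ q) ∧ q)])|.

Sat(r ∨ q) = {2, 4, 6, 7, 8}
Sat((r ∨ q) ∧ q) = {2, 4, 7, 8}
EF ((r ∨ q) ∧ q): least fixpoint, start Z0 = {2, 4, 7, 8}, add states with some successor in Z. Already a fixed point.
Sat(EF ((r ∨ q) ∧ q)) = {2, 4, 7, 8}
A[q U EF ((r ∨ q) ∧ q)]: least fixpoint, start Z0 = Sat(EF ((r ∨ q) ∧ q)) = {2, 4, 7, 8}, add states in Sat(q) with every successor in Z. Already a fixed point.
Sat(A[q U EF ((r ∨ q) ∧ q)]) = {2, 4, 7, 8}
|Sat(A[q U EF ((r ∨ q) ∧ q)])| = |{2, 4, 7, 8}| = 4.

4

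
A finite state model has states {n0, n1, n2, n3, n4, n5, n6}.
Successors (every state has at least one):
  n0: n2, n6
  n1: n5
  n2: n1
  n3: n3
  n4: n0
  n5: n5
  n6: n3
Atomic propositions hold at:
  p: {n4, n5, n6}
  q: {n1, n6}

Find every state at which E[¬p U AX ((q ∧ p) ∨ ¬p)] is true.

Sat(¬p) = {n0, n1, n2, n3}
Sat(q ∧ p) = {n6}
Sat((q ∧ p) ∨ ¬p) = {n0, n1, n2, n3, n6}
Sat(AX ((q ∧ p) ∨ ¬p)) = {s : every successor in {n0, n1, n2, n3, n6}} = {n0, n2, n3, n4, n6}
E[¬p U AX ((q ∧ p) ∨ ¬p)]: least fixpoint, start Z0 = Sat(AX ((q ∧ p) ∨ ¬p)) = {n0, n2, n3, n4, n6}, add states in Sat(¬p) with some successor in Z. Already a fixed point.
Sat(E[¬p U AX ((q ∧ p) ∨ ¬p)]) = {n0, n2, n3, n4, n6}

{n0, n2, n3, n4, n6}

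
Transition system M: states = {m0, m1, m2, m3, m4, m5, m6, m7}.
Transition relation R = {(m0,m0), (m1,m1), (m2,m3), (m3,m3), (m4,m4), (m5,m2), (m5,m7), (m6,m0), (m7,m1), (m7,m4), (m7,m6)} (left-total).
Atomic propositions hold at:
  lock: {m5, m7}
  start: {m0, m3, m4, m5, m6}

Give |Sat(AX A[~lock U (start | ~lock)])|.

Sat(~lock) = {m0, m1, m2, m3, m4, m6}
Sat(start | ~lock) = {m0, m1, m2, m3, m4, m5, m6}
A[~lock U (start | ~lock)]: least fixpoint, start Z0 = Sat((start | ~lock)) = {m0, m1, m2, m3, m4, m5, m6}, add states in Sat(~lock) with every successor in Z. Already a fixed point.
Sat(A[~lock U (start | ~lock)]) = {m0, m1, m2, m3, m4, m5, m6}
Sat(AX A[~lock U (start | ~lock)]) = {s : every successor in {m0, m1, m2, m3, m4, m5, m6}} = {m0, m1, m2, m3, m4, m6, m7}
|Sat(AX A[~lock U (start | ~lock)])| = |{m0, m1, m2, m3, m4, m6, m7}| = 7.

7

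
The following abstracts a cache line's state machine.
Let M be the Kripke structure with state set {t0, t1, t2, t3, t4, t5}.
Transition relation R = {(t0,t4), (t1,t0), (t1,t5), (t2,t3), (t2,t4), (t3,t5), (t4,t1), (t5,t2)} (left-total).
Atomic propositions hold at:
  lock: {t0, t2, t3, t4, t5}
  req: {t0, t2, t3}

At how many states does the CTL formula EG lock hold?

3

EG lock: greatest fixpoint, start Z0 = {t0, t2, t3, t4, t5}, keep only states in Sat with some successor in Z. Z1 = {t0, t2, t3, t5}; Z2 = {t2, t3, t5}; fixed.
Sat(EG lock) = {t2, t3, t5}
|Sat(EG lock)| = |{t2, t3, t5}| = 3.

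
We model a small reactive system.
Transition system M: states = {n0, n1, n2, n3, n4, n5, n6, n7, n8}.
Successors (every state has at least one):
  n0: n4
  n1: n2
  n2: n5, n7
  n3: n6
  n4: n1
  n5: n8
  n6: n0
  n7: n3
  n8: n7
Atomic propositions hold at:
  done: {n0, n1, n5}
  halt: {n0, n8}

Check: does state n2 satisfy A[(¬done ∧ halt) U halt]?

Sat(¬done) = {n2, n3, n4, n6, n7, n8}
Sat(¬done ∧ halt) = {n8}
A[(¬done ∧ halt) U halt]: least fixpoint, start Z0 = Sat(halt) = {n0, n8}, add states in Sat(¬done ∧ halt) with every successor in Z. Already a fixed point.
Sat(A[(¬done ∧ halt) U halt]) = {n0, n8}
n2 ∉ Sat(A[(¬done ∧ halt) U halt]) = {n0, n8}, so the formula does not hold at n2.

No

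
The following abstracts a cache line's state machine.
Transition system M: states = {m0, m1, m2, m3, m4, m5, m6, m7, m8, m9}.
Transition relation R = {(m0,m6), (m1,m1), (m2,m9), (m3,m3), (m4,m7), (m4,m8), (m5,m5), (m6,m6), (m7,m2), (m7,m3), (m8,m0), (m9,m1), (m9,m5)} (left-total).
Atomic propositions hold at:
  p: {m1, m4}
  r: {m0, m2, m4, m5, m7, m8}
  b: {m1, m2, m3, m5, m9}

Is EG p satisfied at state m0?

No

EG p: greatest fixpoint, start Z0 = {m1, m4}, keep only states in Sat with some successor in Z. Z1 = {m1}; fixed.
Sat(EG p) = {m1}
m0 ∉ Sat(EG p) = {m1}, so the formula does not hold at m0.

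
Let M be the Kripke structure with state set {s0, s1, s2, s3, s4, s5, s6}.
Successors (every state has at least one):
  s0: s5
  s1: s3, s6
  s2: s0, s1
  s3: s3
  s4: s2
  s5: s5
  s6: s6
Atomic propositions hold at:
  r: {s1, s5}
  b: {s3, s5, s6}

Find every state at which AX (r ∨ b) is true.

{s0, s1, s3, s5, s6}

Sat(r ∨ b) = {s1, s3, s5, s6}
Sat(AX (r ∨ b)) = {s : every successor in {s1, s3, s5, s6}} = {s0, s1, s3, s5, s6}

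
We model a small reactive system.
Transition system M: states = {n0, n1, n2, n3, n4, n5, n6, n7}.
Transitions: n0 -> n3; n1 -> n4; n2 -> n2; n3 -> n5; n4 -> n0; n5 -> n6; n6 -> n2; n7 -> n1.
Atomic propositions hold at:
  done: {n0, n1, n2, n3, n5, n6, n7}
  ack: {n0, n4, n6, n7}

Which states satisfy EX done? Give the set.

Sat(EX done) = {s : some successor in {n0, n1, n2, n3, n5, n6, n7}} = {n0, n2, n3, n4, n5, n6, n7}

{n0, n2, n3, n4, n5, n6, n7}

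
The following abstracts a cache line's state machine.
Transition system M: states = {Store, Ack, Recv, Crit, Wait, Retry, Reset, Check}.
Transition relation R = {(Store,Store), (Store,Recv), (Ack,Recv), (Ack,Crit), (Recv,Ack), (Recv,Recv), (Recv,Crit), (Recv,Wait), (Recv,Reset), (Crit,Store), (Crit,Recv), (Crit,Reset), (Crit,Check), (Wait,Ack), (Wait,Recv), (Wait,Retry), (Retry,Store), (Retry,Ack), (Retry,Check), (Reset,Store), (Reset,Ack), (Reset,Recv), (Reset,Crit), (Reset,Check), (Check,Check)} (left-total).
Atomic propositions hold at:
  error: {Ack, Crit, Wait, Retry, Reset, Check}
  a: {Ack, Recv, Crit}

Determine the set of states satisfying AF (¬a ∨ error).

{Store, Ack, Crit, Wait, Retry, Reset, Check}

Sat(¬a) = {Store, Wait, Retry, Reset, Check}
Sat(¬a ∨ error) = {Store, Ack, Crit, Wait, Retry, Reset, Check}
AF (¬a ∨ error): least fixpoint, start Z0 = {Store, Ack, Crit, Wait, Retry, Reset, Check}, add states with every successor in Z. Already a fixed point.
Sat(AF (¬a ∨ error)) = {Store, Ack, Crit, Wait, Retry, Reset, Check}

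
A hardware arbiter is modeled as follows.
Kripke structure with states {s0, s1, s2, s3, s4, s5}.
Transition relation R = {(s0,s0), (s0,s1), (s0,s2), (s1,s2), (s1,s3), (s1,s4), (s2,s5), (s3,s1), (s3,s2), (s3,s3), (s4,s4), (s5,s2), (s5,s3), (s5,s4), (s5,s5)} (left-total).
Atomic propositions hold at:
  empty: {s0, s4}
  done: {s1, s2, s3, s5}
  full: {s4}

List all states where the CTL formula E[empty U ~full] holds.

{s0, s1, s2, s3, s5}

Sat(~full) = {s0, s1, s2, s3, s5}
E[empty U ~full]: least fixpoint, start Z0 = Sat(~full) = {s0, s1, s2, s3, s5}, add states in Sat(empty) with some successor in Z. Already a fixed point.
Sat(E[empty U ~full]) = {s0, s1, s2, s3, s5}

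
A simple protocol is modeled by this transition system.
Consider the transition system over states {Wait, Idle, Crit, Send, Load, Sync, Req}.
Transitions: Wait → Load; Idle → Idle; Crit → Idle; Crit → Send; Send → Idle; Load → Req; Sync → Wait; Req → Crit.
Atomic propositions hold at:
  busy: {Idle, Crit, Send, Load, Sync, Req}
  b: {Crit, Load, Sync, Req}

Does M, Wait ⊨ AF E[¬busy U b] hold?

Yes

Sat(¬busy) = {Wait}
E[¬busy U b]: least fixpoint, start Z0 = Sat(b) = {Crit, Load, Sync, Req}, add states in Sat(¬busy) with some successor in Z. Z1 = {Wait, Crit, Load, Sync, Req}; fixed.
Sat(E[¬busy U b]) = {Wait, Crit, Load, Sync, Req}
AF E[¬busy U b]: least fixpoint, start Z0 = {Wait, Crit, Load, Sync, Req}, add states with every successor in Z. Already a fixed point.
Sat(AF E[¬busy U b]) = {Wait, Crit, Load, Sync, Req}
Wait ∈ Sat(AF E[¬busy U b]) = {Wait, Crit, Load, Sync, Req}, so the formula holds at Wait.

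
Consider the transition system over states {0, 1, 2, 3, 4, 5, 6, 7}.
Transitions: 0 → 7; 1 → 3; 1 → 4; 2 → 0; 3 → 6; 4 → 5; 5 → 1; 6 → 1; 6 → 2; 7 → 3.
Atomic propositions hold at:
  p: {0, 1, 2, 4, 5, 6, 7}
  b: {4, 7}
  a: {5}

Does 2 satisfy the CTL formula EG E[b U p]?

No

E[b U p]: least fixpoint, start Z0 = Sat(p) = {0, 1, 2, 4, 5, 6, 7}, add states in Sat(b) with some successor in Z. Already a fixed point.
Sat(E[b U p]) = {0, 1, 2, 4, 5, 6, 7}
EG E[b U p]: greatest fixpoint, start Z0 = {0, 1, 2, 4, 5, 6, 7}, keep only states in Sat with some successor in Z. Z1 = {0, 1, 2, 4, 5, 6}; Z2 = {1, 2, 4, 5, 6}; Z3 = {1, 4, 5, 6}; fixed.
Sat(EG E[b U p]) = {1, 4, 5, 6}
2 ∉ Sat(EG E[b U p]) = {1, 4, 5, 6}, so the formula does not hold at 2.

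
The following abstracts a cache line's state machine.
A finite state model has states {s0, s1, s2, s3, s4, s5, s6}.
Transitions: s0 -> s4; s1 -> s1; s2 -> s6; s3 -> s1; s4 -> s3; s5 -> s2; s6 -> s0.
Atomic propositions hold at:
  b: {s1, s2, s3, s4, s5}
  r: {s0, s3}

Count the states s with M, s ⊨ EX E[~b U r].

3

Sat(~b) = {s0, s6}
E[~b U r]: least fixpoint, start Z0 = Sat(r) = {s0, s3}, add states in Sat(~b) with some successor in Z. Z1 = {s0, s3, s6}; fixed.
Sat(E[~b U r]) = {s0, s3, s6}
Sat(EX E[~b U r]) = {s : some successor in {s0, s3, s6}} = {s2, s4, s6}
|Sat(EX E[~b U r])| = |{s2, s4, s6}| = 3.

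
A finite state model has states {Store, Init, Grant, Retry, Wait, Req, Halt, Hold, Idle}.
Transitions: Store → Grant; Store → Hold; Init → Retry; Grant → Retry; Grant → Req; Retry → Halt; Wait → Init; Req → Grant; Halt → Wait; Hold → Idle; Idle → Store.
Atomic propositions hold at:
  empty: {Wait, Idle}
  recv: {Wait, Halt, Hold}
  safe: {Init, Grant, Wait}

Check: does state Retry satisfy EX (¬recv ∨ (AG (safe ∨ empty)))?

Sat(¬recv) = {Store, Init, Grant, Retry, Req, Idle}
Sat(safe ∨ empty) = {Init, Grant, Wait, Idle}
AG (safe ∨ empty): greatest fixpoint, start Z0 = {Init, Grant, Wait, Idle}, keep only states in Sat with every successor in Z. Z1 = {Wait}; Z2 = ∅; fixed.
Sat(AG (safe ∨ empty)) = ∅
Sat(¬recv ∨ (AG (safe ∨ empty))) = {Store, Init, Grant, Retry, Req, Idle}
Sat(EX (¬recv ∨ (AG (safe ∨ empty)))) = {s : some successor in {Store, Init, Grant, Retry, Req, Idle}} = {Store, Init, Grant, Wait, Req, Hold, Idle}
Retry ∉ Sat(EX (¬recv ∨ (AG (safe ∨ empty)))) = {Store, Init, Grant, Wait, Req, Hold, Idle}, so the formula does not hold at Retry.

No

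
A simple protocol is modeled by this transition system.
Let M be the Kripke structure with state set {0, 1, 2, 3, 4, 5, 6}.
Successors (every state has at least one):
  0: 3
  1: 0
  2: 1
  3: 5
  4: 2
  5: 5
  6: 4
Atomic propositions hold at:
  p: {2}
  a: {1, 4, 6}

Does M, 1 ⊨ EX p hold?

Sat(EX p) = {s : some successor in {2}} = {4}
1 ∉ Sat(EX p) = {4}, so the formula does not hold at 1.

No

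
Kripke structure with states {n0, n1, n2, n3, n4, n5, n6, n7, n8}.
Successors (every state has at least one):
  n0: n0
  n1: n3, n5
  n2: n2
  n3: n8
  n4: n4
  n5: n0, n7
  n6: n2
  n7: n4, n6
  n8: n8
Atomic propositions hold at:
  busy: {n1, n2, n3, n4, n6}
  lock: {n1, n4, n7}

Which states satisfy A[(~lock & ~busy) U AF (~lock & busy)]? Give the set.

Sat(~lock) = {n0, n2, n3, n5, n6, n8}
Sat(~busy) = {n0, n5, n7, n8}
Sat(~lock & ~busy) = {n0, n5, n8}
Sat(~lock & busy) = {n2, n3, n6}
AF (~lock & busy): least fixpoint, start Z0 = {n2, n3, n6}, add states with every successor in Z. Already a fixed point.
Sat(AF (~lock & busy)) = {n2, n3, n6}
A[(~lock & ~busy) U AF (~lock & busy)]: least fixpoint, start Z0 = Sat(AF (~lock & busy)) = {n2, n3, n6}, add states in Sat(~lock & ~busy) with every successor in Z. Already a fixed point.
Sat(A[(~lock & ~busy) U AF (~lock & busy)]) = {n2, n3, n6}

{n2, n3, n6}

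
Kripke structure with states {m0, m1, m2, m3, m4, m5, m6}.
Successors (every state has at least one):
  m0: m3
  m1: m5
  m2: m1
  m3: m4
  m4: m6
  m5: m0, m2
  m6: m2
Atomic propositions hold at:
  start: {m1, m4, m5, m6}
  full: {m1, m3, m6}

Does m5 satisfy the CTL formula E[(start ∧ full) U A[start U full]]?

Sat(start ∧ full) = {m1, m6}
A[start U full]: least fixpoint, start Z0 = Sat(full) = {m1, m3, m6}, add states in Sat(start) with every successor in Z. Z1 = {m1, m3, m4, m6}; fixed.
Sat(A[start U full]) = {m1, m3, m4, m6}
E[(start ∧ full) U A[start U full]]: least fixpoint, start Z0 = Sat(A[start U full]) = {m1, m3, m4, m6}, add states in Sat(start ∧ full) with some successor in Z. Already a fixed point.
Sat(E[(start ∧ full) U A[start U full]]) = {m1, m3, m4, m6}
m5 ∉ Sat(E[(start ∧ full) U A[start U full]]) = {m1, m3, m4, m6}, so the formula does not hold at m5.

No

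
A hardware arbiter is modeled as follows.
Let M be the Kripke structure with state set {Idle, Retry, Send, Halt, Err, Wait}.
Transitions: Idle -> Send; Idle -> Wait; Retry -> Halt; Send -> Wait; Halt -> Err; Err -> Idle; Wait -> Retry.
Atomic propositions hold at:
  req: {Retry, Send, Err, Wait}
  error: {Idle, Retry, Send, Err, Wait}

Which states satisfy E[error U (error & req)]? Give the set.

{Idle, Retry, Send, Err, Wait}

Sat(error & req) = {Retry, Send, Err, Wait}
E[error U (error & req)]: least fixpoint, start Z0 = Sat((error & req)) = {Retry, Send, Err, Wait}, add states in Sat(error) with some successor in Z. Z1 = {Idle, Retry, Send, Err, Wait}; fixed.
Sat(E[error U (error & req)]) = {Idle, Retry, Send, Err, Wait}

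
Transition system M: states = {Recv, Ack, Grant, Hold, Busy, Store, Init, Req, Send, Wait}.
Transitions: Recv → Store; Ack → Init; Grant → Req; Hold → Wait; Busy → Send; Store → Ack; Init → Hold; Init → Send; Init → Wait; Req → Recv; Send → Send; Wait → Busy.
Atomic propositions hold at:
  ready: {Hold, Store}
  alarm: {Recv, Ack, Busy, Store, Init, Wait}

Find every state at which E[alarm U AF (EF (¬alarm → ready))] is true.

{Recv, Ack, Grant, Hold, Busy, Store, Init, Req, Wait}

Sat(¬alarm) = {Grant, Hold, Req, Send}
Sat(¬alarm → ready) = {Recv, Ack, Hold, Busy, Store, Init, Wait}
EF (¬alarm → ready): least fixpoint, start Z0 = {Recv, Ack, Hold, Busy, Store, Init, Wait}, add states with some successor in Z. Z1 = {Recv, Ack, Hold, Busy, Store, Init, Req, Wait}; Z2 = {Recv, Ack, Grant, Hold, Busy, Store, Init, Req, Wait}; fixed.
Sat(EF (¬alarm → ready)) = {Recv, Ack, Grant, Hold, Busy, Store, Init, Req, Wait}
AF (EF (¬alarm → ready)): least fixpoint, start Z0 = {Recv, Ack, Grant, Hold, Busy, Store, Init, Req, Wait}, add states with every successor in Z. Already a fixed point.
Sat(AF (EF (¬alarm → ready))) = {Recv, Ack, Grant, Hold, Busy, Store, Init, Req, Wait}
E[alarm U AF (EF (¬alarm → ready))]: least fixpoint, start Z0 = Sat(AF (EF (¬alarm → ready))) = {Recv, Ack, Grant, Hold, Busy, Store, Init, Req, Wait}, add states in Sat(alarm) with some successor in Z. Already a fixed point.
Sat(E[alarm U AF (EF (¬alarm → ready))]) = {Recv, Ack, Grant, Hold, Busy, Store, Init, Req, Wait}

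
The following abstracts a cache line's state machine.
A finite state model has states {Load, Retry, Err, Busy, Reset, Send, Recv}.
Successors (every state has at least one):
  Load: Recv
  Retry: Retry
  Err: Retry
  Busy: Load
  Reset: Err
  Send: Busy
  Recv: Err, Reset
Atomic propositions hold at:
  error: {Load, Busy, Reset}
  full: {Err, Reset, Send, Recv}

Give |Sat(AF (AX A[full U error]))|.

A[full U error]: least fixpoint, start Z0 = Sat(error) = {Load, Busy, Reset}, add states in Sat(full) with every successor in Z. Z1 = {Load, Busy, Reset, Send}; fixed.
Sat(A[full U error]) = {Load, Busy, Reset, Send}
Sat(AX A[full U error]) = {s : every successor in {Load, Busy, Reset, Send}} = {Busy, Send}
AF (AX A[full U error]): least fixpoint, start Z0 = {Busy, Send}, add states with every successor in Z. Already a fixed point.
Sat(AF (AX A[full U error])) = {Busy, Send}
|Sat(AF (AX A[full U error]))| = |{Busy, Send}| = 2.

2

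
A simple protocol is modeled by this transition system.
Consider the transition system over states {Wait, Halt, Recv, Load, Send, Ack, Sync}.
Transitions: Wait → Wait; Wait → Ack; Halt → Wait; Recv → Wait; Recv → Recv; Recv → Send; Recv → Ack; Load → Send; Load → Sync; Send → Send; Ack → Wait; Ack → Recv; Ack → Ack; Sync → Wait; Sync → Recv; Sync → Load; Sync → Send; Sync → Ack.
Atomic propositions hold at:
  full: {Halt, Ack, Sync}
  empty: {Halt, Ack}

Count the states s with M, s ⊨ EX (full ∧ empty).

Sat(full ∧ empty) = {Halt, Ack}
Sat(EX (full ∧ empty)) = {s : some successor in {Halt, Ack}} = {Wait, Recv, Ack, Sync}
|Sat(EX (full ∧ empty))| = |{Wait, Recv, Ack, Sync}| = 4.

4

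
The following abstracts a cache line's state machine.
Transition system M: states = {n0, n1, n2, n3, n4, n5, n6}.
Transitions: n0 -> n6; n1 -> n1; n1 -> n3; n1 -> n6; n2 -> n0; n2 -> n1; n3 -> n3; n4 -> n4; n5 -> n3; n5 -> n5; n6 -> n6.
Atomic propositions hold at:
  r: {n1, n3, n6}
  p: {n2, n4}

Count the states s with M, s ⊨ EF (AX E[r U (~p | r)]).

Sat(~p) = {n0, n1, n3, n5, n6}
Sat(~p | r) = {n0, n1, n3, n5, n6}
E[r U (~p | r)]: least fixpoint, start Z0 = Sat((~p | r)) = {n0, n1, n3, n5, n6}, add states in Sat(r) with some successor in Z. Already a fixed point.
Sat(E[r U (~p | r)]) = {n0, n1, n3, n5, n6}
Sat(AX E[r U (~p | r)]) = {s : every successor in {n0, n1, n3, n5, n6}} = {n0, n1, n2, n3, n5, n6}
EF (AX E[r U (~p | r)]): least fixpoint, start Z0 = {n0, n1, n2, n3, n5, n6}, add states with some successor in Z. Already a fixed point.
Sat(EF (AX E[r U (~p | r)])) = {n0, n1, n2, n3, n5, n6}
|Sat(EF (AX E[r U (~p | r)]))| = |{n0, n1, n2, n3, n5, n6}| = 6.

6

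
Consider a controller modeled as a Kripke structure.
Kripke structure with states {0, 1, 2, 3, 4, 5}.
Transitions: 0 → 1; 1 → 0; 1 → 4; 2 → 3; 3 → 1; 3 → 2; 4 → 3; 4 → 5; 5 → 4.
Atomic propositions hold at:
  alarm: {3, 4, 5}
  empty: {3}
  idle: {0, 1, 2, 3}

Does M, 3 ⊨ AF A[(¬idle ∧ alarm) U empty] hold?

Sat(¬idle) = {4, 5}
Sat(¬idle ∧ alarm) = {4, 5}
A[(¬idle ∧ alarm) U empty]: least fixpoint, start Z0 = Sat(empty) = {3}, add states in Sat(¬idle ∧ alarm) with every successor in Z. Already a fixed point.
Sat(A[(¬idle ∧ alarm) U empty]) = {3}
AF A[(¬idle ∧ alarm) U empty]: least fixpoint, start Z0 = {3}, add states with every successor in Z. Z1 = {2, 3}; fixed.
Sat(AF A[(¬idle ∧ alarm) U empty]) = {2, 3}
3 ∈ Sat(AF A[(¬idle ∧ alarm) U empty]) = {2, 3}, so the formula holds at 3.

Yes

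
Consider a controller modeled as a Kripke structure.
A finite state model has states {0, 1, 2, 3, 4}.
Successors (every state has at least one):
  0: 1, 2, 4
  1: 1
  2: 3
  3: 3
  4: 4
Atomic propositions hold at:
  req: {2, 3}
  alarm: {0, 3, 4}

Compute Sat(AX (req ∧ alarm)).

Sat(req ∧ alarm) = {3}
Sat(AX (req ∧ alarm)) = {s : every successor in {3}} = {2, 3}

{2, 3}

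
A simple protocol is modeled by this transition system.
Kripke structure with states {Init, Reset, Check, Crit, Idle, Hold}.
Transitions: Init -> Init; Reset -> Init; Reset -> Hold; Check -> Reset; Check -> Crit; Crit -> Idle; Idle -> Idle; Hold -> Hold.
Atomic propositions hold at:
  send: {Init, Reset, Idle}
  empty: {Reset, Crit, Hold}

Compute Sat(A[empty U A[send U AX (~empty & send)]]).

Sat(~empty) = {Init, Check, Idle}
Sat(~empty & send) = {Init, Idle}
Sat(AX (~empty & send)) = {s : every successor in {Init, Idle}} = {Init, Crit, Idle}
A[send U AX (~empty & send)]: least fixpoint, start Z0 = Sat(AX (~empty & send)) = {Init, Crit, Idle}, add states in Sat(send) with every successor in Z. Already a fixed point.
Sat(A[send U AX (~empty & send)]) = {Init, Crit, Idle}
A[empty U A[send U AX (~empty & send)]]: least fixpoint, start Z0 = Sat(A[send U AX (~empty & send)]) = {Init, Crit, Idle}, add states in Sat(empty) with every successor in Z. Already a fixed point.
Sat(A[empty U A[send U AX (~empty & send)]]) = {Init, Crit, Idle}

{Init, Crit, Idle}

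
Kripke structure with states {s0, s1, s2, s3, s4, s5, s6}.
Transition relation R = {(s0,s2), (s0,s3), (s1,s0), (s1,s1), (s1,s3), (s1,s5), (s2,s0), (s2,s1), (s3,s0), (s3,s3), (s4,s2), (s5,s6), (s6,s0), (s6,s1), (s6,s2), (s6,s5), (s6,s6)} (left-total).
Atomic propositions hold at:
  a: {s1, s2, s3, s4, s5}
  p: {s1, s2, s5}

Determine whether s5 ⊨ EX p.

Sat(EX p) = {s : some successor in {s1, s2, s5}} = {s0, s1, s2, s4, s6}
s5 ∉ Sat(EX p) = {s0, s1, s2, s4, s6}, so the formula does not hold at s5.

No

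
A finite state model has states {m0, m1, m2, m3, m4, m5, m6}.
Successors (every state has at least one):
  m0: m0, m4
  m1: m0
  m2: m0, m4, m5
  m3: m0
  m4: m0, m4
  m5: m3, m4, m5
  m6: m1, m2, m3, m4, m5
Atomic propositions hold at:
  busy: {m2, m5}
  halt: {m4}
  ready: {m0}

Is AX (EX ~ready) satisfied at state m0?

Sat(~ready) = {m1, m2, m3, m4, m5, m6}
Sat(EX ~ready) = {s : some successor in {m1, m2, m3, m4, m5, m6}} = {m0, m2, m4, m5, m6}
Sat(AX (EX ~ready)) = {s : every successor in {m0, m2, m4, m5, m6}} = {m0, m1, m2, m3, m4}
m0 ∈ Sat(AX (EX ~ready)) = {m0, m1, m2, m3, m4}, so the formula holds at m0.

Yes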